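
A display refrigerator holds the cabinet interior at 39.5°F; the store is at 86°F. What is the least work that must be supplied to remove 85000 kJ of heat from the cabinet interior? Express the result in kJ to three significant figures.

7920 kJ

In absolute terms T_C = 277.32 K and T_H = 303.15 K, so ΔT = 25.83 K.
The reversible limit is COP_R = T_C/ΔT = 10.73, so W_min = Q_C/COP = Q_C·ΔT/T_C.
W_min = 85000 × 25.83/277.32 = 7918 kJ.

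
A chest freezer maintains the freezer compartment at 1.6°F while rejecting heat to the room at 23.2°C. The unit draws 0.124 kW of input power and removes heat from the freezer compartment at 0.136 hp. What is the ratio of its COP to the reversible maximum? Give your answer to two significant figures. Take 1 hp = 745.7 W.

Converting, Q̇_C = 0.1360 hp = 0.1014 kW, so COP_actual = Q̇_C/Ẇ = 0.1014/0.1240 = 0.8179.
In absolute terms T_C = 256.26 K and T_H = 296.35 K, so ΔT = 40.09 K.
COP_Carnot = T_C/ΔT = 256.26/40.09 = 6.392.
η_II = COP_actual/COP_Carnot = 0.8179/6.392 = 0.1279.

0.13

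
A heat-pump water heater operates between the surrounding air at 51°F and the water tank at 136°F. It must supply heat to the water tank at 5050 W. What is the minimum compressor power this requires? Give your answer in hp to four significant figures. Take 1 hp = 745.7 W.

In absolute terms T_C = 283.71 K and T_H = 330.93 K, so ΔT = 47.22 K.
COP_Carnot = T_H/ΔT = 330.93/47.22 = 7.008.
Ẇ_min = Q̇/COP_Carnot = 5050/7.008 = 720.6 W = 0.9664 hp.

0.9664 hp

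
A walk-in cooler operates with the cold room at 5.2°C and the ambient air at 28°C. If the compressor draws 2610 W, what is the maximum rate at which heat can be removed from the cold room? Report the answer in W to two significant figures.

32000 W

In absolute terms T_C = 278.35 K and T_H = 301.15 K, so ΔT = 22.80 K.
COP_Carnot = T_C/ΔT = 278.35/22.80 = 12.21.
Q̇_max = COP_Carnot × Ẇ = 12.21 × 2610 W = 31860 W.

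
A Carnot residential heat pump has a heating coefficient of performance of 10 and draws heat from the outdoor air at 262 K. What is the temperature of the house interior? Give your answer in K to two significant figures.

COP_HP = T_H/(T_H − T_C) rearranges to T_H = COP·T_C/(COP − 1).
With T_C = 262.00 K, T_H = 10 × 262.00/9.000 = 291.11 K.

290 K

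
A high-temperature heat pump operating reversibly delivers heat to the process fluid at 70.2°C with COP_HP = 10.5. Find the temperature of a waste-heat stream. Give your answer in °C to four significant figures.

37.50 °C

COP_HP = T_H/(T_H − T_C) gives T_H − T_C = T_H/COP.
With T_H = 343.35 K, T_C = 343.35 × (1 − 1/10.5) = 310.65 K.
Converting, 310.65 K = 37.50°C.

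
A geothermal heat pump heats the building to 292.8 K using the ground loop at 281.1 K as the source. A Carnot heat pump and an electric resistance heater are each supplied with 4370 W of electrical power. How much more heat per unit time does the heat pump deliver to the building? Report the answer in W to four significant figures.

The reservoir spacing is ΔT = 292.8 − 281.1 = 11.70 K.
COP_Carnot = T_H/ΔT = 292.80/11.70 = 25.03.
The heat pump delivers Q̇_H = COP × Ẇ = 109400 W; the resistance heater delivers Ẇ = 4370 W.
Extra = (COP − 1)·Ẇ = 105000 W.

105000 W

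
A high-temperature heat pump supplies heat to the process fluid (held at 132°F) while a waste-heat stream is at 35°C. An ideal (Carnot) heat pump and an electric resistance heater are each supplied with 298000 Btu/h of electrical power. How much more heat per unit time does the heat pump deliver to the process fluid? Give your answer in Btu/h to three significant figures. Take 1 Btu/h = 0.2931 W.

4470000 Btu/h

In absolute terms T_C = 308.15 K and T_H = 328.71 K, so ΔT = 20.56 K.
COP_Carnot = T_H/ΔT = 328.71/20.56 = 15.99.
The heat pump delivers Q̇_H = COP × Ẇ = 4765000 Btu/h; the resistance heater delivers Ẇ = 298000 Btu/h.
Extra = (COP − 1)·Ẇ = 4467000 Btu/h.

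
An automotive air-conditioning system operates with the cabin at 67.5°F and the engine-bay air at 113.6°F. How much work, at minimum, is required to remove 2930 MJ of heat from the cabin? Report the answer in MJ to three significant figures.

256 MJ

In absolute terms T_C = 292.87 K and T_H = 318.48 K, so ΔT = 25.61 K.
The reversible limit is COP_R = T_C/ΔT = 11.44, so W_min = Q_C/COP = Q_C·ΔT/T_C.
W_min = 2930 × 25.61/292.87 = 256.2 MJ.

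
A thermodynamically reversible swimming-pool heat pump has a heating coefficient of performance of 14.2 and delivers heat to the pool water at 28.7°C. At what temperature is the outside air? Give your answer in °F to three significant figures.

45.4 °F

COP_HP = T_H/(T_H − T_C) gives T_H − T_C = T_H/COP.
With T_H = 301.85 K, T_C = 301.85 × (1 − 1/14.2) = 280.59 K.
Converting, 280.59 K = 45.40°F.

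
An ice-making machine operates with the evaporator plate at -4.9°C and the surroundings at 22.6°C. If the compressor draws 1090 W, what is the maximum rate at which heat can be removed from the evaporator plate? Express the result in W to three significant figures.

In absolute terms T_C = 268.25 K and T_H = 295.75 K, so ΔT = 27.50 K.
COP_Carnot = T_C/ΔT = 268.25/27.50 = 9.755.
Q̇_max = COP_Carnot × Ẇ = 9.755 × 1090 W = 10630 W.

10600 W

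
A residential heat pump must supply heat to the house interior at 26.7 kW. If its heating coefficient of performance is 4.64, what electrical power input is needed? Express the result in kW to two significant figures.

5.8 kW

Ẇ = Q̇_H/COP_HP = 26.70/4.64 = 5.754 kW.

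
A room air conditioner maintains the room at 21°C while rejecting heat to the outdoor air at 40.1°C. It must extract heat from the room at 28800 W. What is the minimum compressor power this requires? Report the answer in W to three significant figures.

In absolute terms T_C = 294.15 K and T_H = 313.25 K, so ΔT = 19.10 K.
COP_Carnot = T_C/ΔT = 294.15/19.10 = 15.40.
Ẇ_min = Q̇/COP_Carnot = 28800/15.40 = 1870 W.

1870 W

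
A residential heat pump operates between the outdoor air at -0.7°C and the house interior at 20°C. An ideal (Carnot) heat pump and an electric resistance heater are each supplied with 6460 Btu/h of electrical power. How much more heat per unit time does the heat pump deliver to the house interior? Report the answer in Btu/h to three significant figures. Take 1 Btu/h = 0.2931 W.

In absolute terms T_C = 272.45 K and T_H = 293.15 K, so ΔT = 20.70 K.
COP_Carnot = T_H/ΔT = 293.15/20.70 = 14.16.
The heat pump delivers Q̇_H = COP × Ẇ = 91490 Btu/h; the resistance heater delivers Ẇ = 6460 Btu/h.
Extra = (COP − 1)·Ẇ = 85030 Btu/h.

85000 Btu/h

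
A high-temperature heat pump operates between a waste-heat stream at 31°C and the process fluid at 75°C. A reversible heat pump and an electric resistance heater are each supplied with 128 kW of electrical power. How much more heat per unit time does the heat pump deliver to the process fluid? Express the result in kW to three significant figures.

885 kW

In absolute terms T_C = 304.15 K and T_H = 348.15 K, so ΔT = 44.00 K.
COP_Carnot = T_H/ΔT = 348.15/44.00 = 7.913.
The heat pump delivers Q̇_H = COP × Ẇ = 1013 kW; the resistance heater delivers Ẇ = 128.0 kW.
Extra = (COP − 1)·Ẇ = 884.8 kW.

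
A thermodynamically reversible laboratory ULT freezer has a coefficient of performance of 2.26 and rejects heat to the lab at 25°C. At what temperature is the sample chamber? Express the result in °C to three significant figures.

-66.5 °C

For a Carnot refrigerator COP_R = T_C/(T_H − T_C), so T_C = COP·T_H/(1 + COP).
With T_H = 298.15 K, T_C = 2.26 × 298.15/3.260 = 206.69 K.
Converting, 206.69 K = -66.46°C.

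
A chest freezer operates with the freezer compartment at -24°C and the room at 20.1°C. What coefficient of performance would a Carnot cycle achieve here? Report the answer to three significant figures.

5.65

In absolute terms T_C = 249.15 K and T_H = 293.25 K, so ΔT = 44.10 K.
For a reversible cycle, COP_Carnot = T_C/ΔT = 249.15/44.10 = 5.650.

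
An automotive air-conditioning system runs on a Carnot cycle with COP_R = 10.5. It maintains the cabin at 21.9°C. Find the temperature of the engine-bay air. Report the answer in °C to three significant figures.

50.0 °C

COP_R = T_C/(T_H − T_C) gives T_H − T_C = T_C/COP.
With T_C = 295.05 K, T_H = 295.05 × (1 + 1/10.5) = 323.15 K.
Converting, 323.15 K = 50.00°C.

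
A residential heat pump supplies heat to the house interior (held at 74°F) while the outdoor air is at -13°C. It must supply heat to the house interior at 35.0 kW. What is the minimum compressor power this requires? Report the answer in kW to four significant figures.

4.289 kW

In absolute terms T_C = 260.15 K and T_H = 296.48 K, so ΔT = 36.33 K.
COP_Carnot = T_H/ΔT = 296.48/36.33 = 8.160.
Ẇ_min = Q̇/COP_Carnot = 35.00/8.160 = 4.289 kW.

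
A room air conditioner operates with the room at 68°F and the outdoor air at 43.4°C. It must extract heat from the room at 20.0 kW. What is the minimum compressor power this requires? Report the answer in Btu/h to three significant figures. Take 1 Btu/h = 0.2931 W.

In absolute terms T_C = 293.15 K and T_H = 316.55 K, so ΔT = 23.40 K.
COP_Carnot = T_C/ΔT = 293.15/23.40 = 12.53.
Ẇ_min = Q̇/COP_Carnot = 20.00/12.53 = 1.596 kW = 5447 Btu/h.

5450 Btu/h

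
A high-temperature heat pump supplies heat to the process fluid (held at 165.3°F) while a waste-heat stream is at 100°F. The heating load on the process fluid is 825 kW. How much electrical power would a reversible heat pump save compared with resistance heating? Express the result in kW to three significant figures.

739 kW

In absolute terms T_C = 310.93 K and T_H = 347.21 K, so ΔT = 36.28 K.
COP_Carnot = T_H/ΔT = 347.21/36.28 = 9.571.
Resistance heating needs Ẇ_res = Q̇_H = 825.0 kW; the reversible heat pump needs only Ẇ_hp = Q̇_H/COP = 86.20 kW.
Saving = 825.0 − 86.20 = 738.8 kW.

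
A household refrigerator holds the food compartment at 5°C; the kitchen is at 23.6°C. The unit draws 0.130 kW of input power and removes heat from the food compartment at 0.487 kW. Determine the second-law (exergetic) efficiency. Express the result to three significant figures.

0.251

COP_actual = Q̇_C/Ẇ = 0.4870/0.1300 = 3.746.
In absolute terms T_C = 278.15 K and T_H = 296.75 K, so ΔT = 18.60 K.
COP_Carnot = T_C/ΔT = 278.15/18.60 = 14.95.
η_II = COP_actual/COP_Carnot = 3.746/14.95 = 0.2505.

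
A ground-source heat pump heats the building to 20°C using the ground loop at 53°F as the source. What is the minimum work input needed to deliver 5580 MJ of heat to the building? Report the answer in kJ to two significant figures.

160000 kJ

In absolute terms T_C = 284.82 K and T_H = 293.15 K, so ΔT = 8.333 K.
The reversible limit is COP_HP = T_H/ΔT = 35.18, so W_min = Q_H/COP = Q_H·ΔT/T_H.
W_min = 5580 × 8.333/293.15 = 158.6 MJ = 158600 kJ.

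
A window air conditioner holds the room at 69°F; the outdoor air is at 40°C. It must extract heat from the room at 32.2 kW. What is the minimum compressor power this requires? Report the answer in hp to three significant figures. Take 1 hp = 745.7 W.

In absolute terms T_C = 293.71 K and T_H = 313.15 K, so ΔT = 19.44 K.
COP_Carnot = T_C/ΔT = 293.71/19.44 = 15.10.
Ẇ_min = Q̇/COP_Carnot = 32.20/15.10 = 2.132 kW = 2.859 hp.

2.86 hp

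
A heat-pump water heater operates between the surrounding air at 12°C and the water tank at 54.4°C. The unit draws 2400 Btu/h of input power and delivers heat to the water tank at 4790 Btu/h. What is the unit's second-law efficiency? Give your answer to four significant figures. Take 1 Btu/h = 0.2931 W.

COP_actual = Q̇_H/Ẇ = 4790/2400 = 1.996.
In absolute terms T_C = 285.15 K and T_H = 327.55 K, so ΔT = 42.40 K.
COP_Carnot = T_H/ΔT = 327.55/42.40 = 7.725.
η_II = COP_actual/COP_Carnot = 1.996/7.725 = 0.2584.

0.2584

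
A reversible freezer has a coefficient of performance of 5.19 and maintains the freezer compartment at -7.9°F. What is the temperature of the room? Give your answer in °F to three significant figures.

79.1 °F

COP_R = T_C/(T_H − T_C) gives T_H − T_C = T_C/COP.
With T_C = 250.98 K, T_H = 250.98 × (1 + 1/5.19) = 299.34 K.
Converting, 299.34 K = 79.15°F.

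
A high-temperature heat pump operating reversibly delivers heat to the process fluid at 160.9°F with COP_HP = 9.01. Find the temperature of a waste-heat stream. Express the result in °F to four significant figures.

92.02 °F

COP_HP = T_H/(T_H − T_C) gives T_H − T_C = T_H/COP.
With T_H = 344.76 K, T_C = 344.76 × (1 − 1/9.01) = 306.50 K.
Converting, 306.50 K = 92.02°F.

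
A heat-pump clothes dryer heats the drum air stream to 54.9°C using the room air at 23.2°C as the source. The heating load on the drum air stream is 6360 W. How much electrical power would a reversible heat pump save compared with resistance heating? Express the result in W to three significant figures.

In absolute terms T_C = 296.35 K and T_H = 328.05 K, so ΔT = 31.70 K.
COP_Carnot = T_H/ΔT = 328.05/31.70 = 10.35.
Resistance heating needs Ẇ_res = Q̇_H = 6360 W; the reversible heat pump needs only Ẇ_hp = Q̇_H/COP = 614.6 W.
Saving = 6360 − 614.6 = 5745 W.

5750 W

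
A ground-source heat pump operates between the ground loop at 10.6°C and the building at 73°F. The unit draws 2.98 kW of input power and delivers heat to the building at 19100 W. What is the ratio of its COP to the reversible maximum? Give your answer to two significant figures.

0.26

Converting, Q̇_H = 19100 W = 19.10 kW, so COP_actual = Q̇_H/Ẇ = 19.10/2.980 = 6.409.
In absolute terms T_C = 283.75 K and T_H = 295.93 K, so ΔT = 12.18 K.
COP_Carnot = T_H/ΔT = 295.93/12.18 = 24.30.
η_II = COP_actual/COP_Carnot = 6.409/24.30 = 0.2638.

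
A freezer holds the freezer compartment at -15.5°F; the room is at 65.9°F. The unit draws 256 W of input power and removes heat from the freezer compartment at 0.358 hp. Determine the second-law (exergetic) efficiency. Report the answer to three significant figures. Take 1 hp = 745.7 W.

0.191

Converting, Q̇_C = 0.3580 hp = 267.0 W, so COP_actual = Q̇_C/Ẇ = 267.0/256.0 = 1.043.
In absolute terms T_C = 246.76 K and T_H = 291.98 K, so ΔT = 45.22 K.
COP_Carnot = T_C/ΔT = 246.76/45.22 = 5.457.
η_II = COP_actual/COP_Carnot = 1.043/5.457 = 0.1911.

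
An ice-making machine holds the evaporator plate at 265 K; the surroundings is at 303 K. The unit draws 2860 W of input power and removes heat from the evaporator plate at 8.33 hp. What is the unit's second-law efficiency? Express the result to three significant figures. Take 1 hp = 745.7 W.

Converting, Q̇_C = 8.330 hp = 6212 W, so COP_actual = Q̇_C/Ẇ = 6212/2860 = 2.172.
The reservoir spacing is ΔT = 303 − 265 = 38.00 K.
COP_Carnot = T_C/ΔT = 265.00/38.00 = 6.974.
η_II = COP_actual/COP_Carnot = 2.172/6.974 = 0.3114.

0.311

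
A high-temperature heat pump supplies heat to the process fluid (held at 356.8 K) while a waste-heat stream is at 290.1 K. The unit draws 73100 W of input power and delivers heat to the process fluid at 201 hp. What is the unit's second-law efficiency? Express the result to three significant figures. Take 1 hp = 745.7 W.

0.383

Converting, Q̇_H = 201.0 hp = 149900 W, so COP_actual = Q̇_H/Ẇ = 149900/73100 = 2.050.
The reservoir spacing is ΔT = 356.8 − 290.1 = 66.70 K.
COP_Carnot = T_H/ΔT = 356.80/66.70 = 5.349.
η_II = COP_actual/COP_Carnot = 2.050/5.349 = 0.3833.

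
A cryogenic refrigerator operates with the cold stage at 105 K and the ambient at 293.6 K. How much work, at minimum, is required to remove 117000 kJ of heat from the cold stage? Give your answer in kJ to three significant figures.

The reservoir spacing is ΔT = 293.6 − 105 = 188.6 K.
The reversible limit is COP_R = T_C/ΔT = 0.5567, so W_min = Q_C/COP = Q_C·ΔT/T_C.
W_min = 117000 × 188.6/105.00 = 210200 kJ.

210000 kJ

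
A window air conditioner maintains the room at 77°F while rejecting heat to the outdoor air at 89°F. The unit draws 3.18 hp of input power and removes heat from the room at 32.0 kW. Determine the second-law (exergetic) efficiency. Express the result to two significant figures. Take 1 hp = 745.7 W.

0.30

Converting, Q̇_C = 32.00 kW = 42.91 hp, so COP_actual = Q̇_C/Ẇ = 42.91/3.180 = 13.49.
In absolute terms T_C = 298.15 K and T_H = 304.82 K, so ΔT = 6.667 K.
COP_Carnot = T_C/ΔT = 298.15/6.667 = 44.72.
η_II = COP_actual/COP_Carnot = 13.49/44.72 = 0.3017.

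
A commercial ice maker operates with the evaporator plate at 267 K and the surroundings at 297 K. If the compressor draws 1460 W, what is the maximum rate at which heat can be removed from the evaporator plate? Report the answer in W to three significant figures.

The reservoir spacing is ΔT = 297 − 267 = 30.00 K.
COP_Carnot = T_C/ΔT = 267.00/30.00 = 8.900.
Q̇_max = COP_Carnot × Ẇ = 8.900 × 1460 W = 12990 W.

13000 W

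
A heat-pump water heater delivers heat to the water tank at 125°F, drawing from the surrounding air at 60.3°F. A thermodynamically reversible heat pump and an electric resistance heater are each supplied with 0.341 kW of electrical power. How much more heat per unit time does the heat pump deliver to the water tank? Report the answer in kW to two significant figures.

2.7 kW

In absolute terms T_C = 288.87 K and T_H = 324.82 K, so ΔT = 35.94 K.
COP_Carnot = T_H/ΔT = 324.82/35.94 = 9.037.
The heat pump delivers Q̇_H = COP × Ẇ = 3.081 kW; the resistance heater delivers Ẇ = 0.3410 kW.
Extra = (COP − 1)·Ẇ = 2.740 kW.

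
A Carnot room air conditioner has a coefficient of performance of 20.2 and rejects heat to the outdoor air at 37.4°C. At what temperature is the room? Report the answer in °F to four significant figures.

For a Carnot refrigerator COP_R = T_C/(T_H − T_C), so T_C = COP·T_H/(1 + COP).
With T_H = 310.55 K, T_C = 20.2 × 310.55/21.20 = 295.90 K.
Converting, 295.90 K = 72.95°F.

72.95 °F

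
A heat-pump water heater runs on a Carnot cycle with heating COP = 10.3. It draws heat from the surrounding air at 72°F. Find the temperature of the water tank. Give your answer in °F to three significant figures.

COP_HP = T_H/(T_H − T_C) rearranges to T_H = COP·T_C/(COP − 1).
With T_C = 295.37 K, T_H = 10.3 × 295.37/9.300 = 327.13 K.
Converting, 327.13 K = 129.17°F.

129 °F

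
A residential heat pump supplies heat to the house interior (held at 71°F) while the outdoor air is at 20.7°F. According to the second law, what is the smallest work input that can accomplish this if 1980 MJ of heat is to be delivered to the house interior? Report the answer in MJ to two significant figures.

In absolute terms T_C = 266.87 K and T_H = 294.82 K, so ΔT = 27.94 K.
The reversible limit is COP_HP = T_H/ΔT = 10.55, so W_min = Q_H/COP = Q_H·ΔT/T_H.
W_min = 1980 × 27.94/294.82 = 187.7 MJ.

190 MJ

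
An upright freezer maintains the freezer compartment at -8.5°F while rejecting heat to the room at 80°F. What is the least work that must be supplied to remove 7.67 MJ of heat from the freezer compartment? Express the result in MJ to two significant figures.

1.5 MJ

In absolute terms T_C = 250.65 K and T_H = 299.82 K, so ΔT = 49.17 K.
The reversible limit is COP_R = T_C/ΔT = 5.098, so W_min = Q_C/COP = Q_C·ΔT/T_C.
W_min = 7.670 × 49.17/250.65 = 1.505 MJ.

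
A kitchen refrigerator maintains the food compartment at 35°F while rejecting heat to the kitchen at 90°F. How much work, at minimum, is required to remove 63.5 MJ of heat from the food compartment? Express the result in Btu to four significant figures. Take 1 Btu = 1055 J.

6692 Btu

In absolute terms T_C = 274.82 K and T_H = 305.37 K, so ΔT = 30.56 K.
The reversible limit is COP_R = T_C/ΔT = 8.994, so W_min = Q_C/COP = Q_C·ΔT/T_C.
W_min = 63.50 × 30.56/274.82 = 7.060 MJ = 6692 Btu.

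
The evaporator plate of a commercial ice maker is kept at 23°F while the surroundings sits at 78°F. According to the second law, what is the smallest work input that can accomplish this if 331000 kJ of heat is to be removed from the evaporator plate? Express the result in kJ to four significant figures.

37720 kJ

In absolute terms T_C = 268.15 K and T_H = 298.71 K, so ΔT = 30.56 K.
The reversible limit is COP_R = T_C/ΔT = 8.776, so W_min = Q_C/COP = Q_C·ΔT/T_C.
W_min = 331000 × 30.56/268.15 = 37720 kJ.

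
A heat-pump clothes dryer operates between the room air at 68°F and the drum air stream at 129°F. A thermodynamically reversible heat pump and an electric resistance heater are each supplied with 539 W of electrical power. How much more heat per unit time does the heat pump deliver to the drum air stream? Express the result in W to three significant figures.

4660 W

In absolute terms T_C = 293.15 K and T_H = 327.04 K, so ΔT = 33.89 K.
COP_Carnot = T_H/ΔT = 327.04/33.89 = 9.650.
The heat pump delivers Q̇_H = COP × Ẇ = 5202 W; the resistance heater delivers Ẇ = 539.0 W.
Extra = (COP − 1)·Ẇ = 4663 W.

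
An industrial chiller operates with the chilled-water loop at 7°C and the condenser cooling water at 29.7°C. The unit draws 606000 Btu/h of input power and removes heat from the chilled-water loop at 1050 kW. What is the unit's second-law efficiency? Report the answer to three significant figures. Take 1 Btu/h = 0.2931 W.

Converting, Q̇_C = 1050 kW = 3582000 Btu/h, so COP_actual = Q̇_C/Ẇ = 3582000/606000 = 5.912.
In absolute terms T_C = 280.15 K and T_H = 302.85 K, so ΔT = 22.70 K.
COP_Carnot = T_C/ΔT = 280.15/22.70 = 12.34.
η_II = COP_actual/COP_Carnot = 5.912/12.34 = 0.4790.

0.479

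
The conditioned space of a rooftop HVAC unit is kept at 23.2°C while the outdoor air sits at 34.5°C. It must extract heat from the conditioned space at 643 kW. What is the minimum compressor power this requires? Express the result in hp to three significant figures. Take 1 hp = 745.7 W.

32.9 hp

In absolute terms T_C = 296.35 K and T_H = 307.65 K, so ΔT = 11.30 K.
COP_Carnot = T_C/ΔT = 296.35/11.30 = 26.23.
Ẇ_min = Q̇/COP_Carnot = 643.0/26.23 = 24.52 kW = 32.88 hp.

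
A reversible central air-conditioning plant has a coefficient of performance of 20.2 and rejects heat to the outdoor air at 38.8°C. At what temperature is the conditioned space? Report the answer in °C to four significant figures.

For a Carnot refrigerator COP_R = T_C/(T_H − T_C), so T_C = COP·T_H/(1 + COP).
With T_H = 311.95 K, T_C = 20.2 × 311.95/21.20 = 297.24 K.
Converting, 297.24 K = 24.09°C.

24.09 °C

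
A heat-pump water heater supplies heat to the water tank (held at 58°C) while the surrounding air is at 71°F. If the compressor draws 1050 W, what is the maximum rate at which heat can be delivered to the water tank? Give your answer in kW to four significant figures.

In absolute terms T_C = 294.82 K and T_H = 331.15 K, so ΔT = 36.33 K.
COP_Carnot = T_H/ΔT = 331.15/36.33 = 9.114.
Q̇_max = COP_Carnot × Ẇ = 9.114 × 1050 W = 9570 W = 9.570 kW.

9.570 kW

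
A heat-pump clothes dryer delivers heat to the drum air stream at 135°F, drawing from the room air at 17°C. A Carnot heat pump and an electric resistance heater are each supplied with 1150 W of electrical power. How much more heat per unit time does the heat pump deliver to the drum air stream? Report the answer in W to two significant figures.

8300 W

In absolute terms T_C = 290.15 K and T_H = 330.37 K, so ΔT = 40.22 K.
COP_Carnot = T_H/ΔT = 330.37/40.22 = 8.214.
The heat pump delivers Q̇_H = COP × Ẇ = 9446 W; the resistance heater delivers Ẇ = 1150 W.
Extra = (COP − 1)·Ẇ = 8296 W.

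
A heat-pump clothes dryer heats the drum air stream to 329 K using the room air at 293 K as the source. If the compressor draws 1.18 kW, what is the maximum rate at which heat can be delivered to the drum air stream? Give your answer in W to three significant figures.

10800 W

The reservoir spacing is ΔT = 329 − 293 = 36.00 K.
COP_Carnot = T_H/ΔT = 329.00/36.00 = 9.139.
Q̇_max = COP_Carnot × Ẇ = 9.139 × 1.180 kW = 10.78 kW = 10780 W.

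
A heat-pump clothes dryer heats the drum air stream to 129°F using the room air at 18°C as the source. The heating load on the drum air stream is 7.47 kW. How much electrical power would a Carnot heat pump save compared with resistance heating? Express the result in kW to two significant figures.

6.7 kW

In absolute terms T_C = 291.15 K and T_H = 327.04 K, so ΔT = 35.89 K.
COP_Carnot = T_H/ΔT = 327.04/35.89 = 9.113.
Resistance heating needs Ẇ_res = Q̇_H = 7.470 kW; the reversible heat pump needs only Ẇ_hp = Q̇_H/COP = 0.8197 kW.
Saving = 7.470 − 0.8197 = 6.650 kW.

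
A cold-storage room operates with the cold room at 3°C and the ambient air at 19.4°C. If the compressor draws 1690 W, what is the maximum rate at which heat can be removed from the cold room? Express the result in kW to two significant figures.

In absolute terms T_C = 276.15 K and T_H = 292.55 K, so ΔT = 16.40 K.
COP_Carnot = T_C/ΔT = 276.15/16.40 = 16.84.
Q̇_max = COP_Carnot × Ẇ = 16.84 × 1690 W = 28460 W = 28.46 kW.

28 kW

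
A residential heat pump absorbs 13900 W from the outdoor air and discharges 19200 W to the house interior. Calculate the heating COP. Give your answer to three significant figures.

The first law gives Q̇_H = Q̇_C + Ẇ, so the three rates are Q̇_C = 13900, Q̇_H = 19200, Ẇ = 5300 W.
COP_HP = Q̇_H/Ẇ = 19200/5300 = 3.623.

3.62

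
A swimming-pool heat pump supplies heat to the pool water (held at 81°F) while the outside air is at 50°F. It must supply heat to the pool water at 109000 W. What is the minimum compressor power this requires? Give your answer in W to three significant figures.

6250 W

In absolute terms T_C = 283.15 K and T_H = 300.37 K, so ΔT = 17.22 K.
COP_Carnot = T_H/ΔT = 300.37/17.22 = 17.44.
Ẇ_min = Q̇/COP_Carnot = 109000/17.44 = 6250 W.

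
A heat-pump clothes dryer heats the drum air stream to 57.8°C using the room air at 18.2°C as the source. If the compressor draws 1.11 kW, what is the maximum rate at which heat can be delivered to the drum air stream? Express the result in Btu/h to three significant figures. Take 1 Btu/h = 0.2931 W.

31700 Btu/h

In absolute terms T_C = 291.35 K and T_H = 330.95 K, so ΔT = 39.60 K.
COP_Carnot = T_H/ΔT = 330.95/39.60 = 8.357.
Q̇_max = COP_Carnot × Ẇ = 8.357 × 1.110 kW = 9.277 kW = 31650 Btu/h.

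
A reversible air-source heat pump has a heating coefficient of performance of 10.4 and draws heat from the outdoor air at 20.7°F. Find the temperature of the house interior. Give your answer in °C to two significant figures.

COP_HP = T_H/(T_H − T_C) rearranges to T_H = COP·T_C/(COP − 1).
With T_C = 266.87 K, T_H = 10.4 × 266.87/9.400 = 295.26 K.
Converting, 295.26 K = 22.11°C.

22 °C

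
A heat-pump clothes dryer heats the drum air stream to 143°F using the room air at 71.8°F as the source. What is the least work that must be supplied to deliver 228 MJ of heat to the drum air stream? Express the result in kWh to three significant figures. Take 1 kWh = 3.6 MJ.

In absolute terms T_C = 295.26 K and T_H = 334.82 K, so ΔT = 39.56 K.
The reversible limit is COP_HP = T_H/ΔT = 8.464, so W_min = Q_H/COP = Q_H·ΔT/T_H.
W_min = 228.0 × 39.56/334.82 = 26.94 MJ = 7.482 kWh.

7.48 kWh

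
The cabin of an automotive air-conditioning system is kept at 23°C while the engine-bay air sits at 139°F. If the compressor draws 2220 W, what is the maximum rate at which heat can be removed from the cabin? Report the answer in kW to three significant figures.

18.0 kW

In absolute terms T_C = 296.15 K and T_H = 332.59 K, so ΔT = 36.44 K.
COP_Carnot = T_C/ΔT = 296.15/36.44 = 8.126.
Q̇_max = COP_Carnot × Ẇ = 8.126 × 2220 W = 18040 W = 18.04 kW.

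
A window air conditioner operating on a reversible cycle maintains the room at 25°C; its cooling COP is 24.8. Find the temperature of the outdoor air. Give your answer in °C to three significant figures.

COP_R = T_C/(T_H − T_C) gives T_H − T_C = T_C/COP.
With T_C = 298.15 K, T_H = 298.15 × (1 + 1/24.8) = 310.17 K.
Converting, 310.17 K = 37.02°C.

37.0 °C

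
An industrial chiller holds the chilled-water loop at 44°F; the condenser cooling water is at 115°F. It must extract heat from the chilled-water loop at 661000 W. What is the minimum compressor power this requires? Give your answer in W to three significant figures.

In absolute terms T_C = 279.82 K and T_H = 319.26 K, so ΔT = 39.44 K.
COP_Carnot = T_C/ΔT = 279.82/39.44 = 7.094.
Ẇ_min = Q̇/COP_Carnot = 661000/7.094 = 93180 W.

93200 W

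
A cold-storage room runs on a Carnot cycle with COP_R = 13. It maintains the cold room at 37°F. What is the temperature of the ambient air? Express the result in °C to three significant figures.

24.0 °C

COP_R = T_C/(T_H − T_C) gives T_H − T_C = T_C/COP.
With T_C = 275.93 K, T_H = 275.93 × (1 + 1/13) = 297.15 K.
Converting, 297.15 K = 24.00°C.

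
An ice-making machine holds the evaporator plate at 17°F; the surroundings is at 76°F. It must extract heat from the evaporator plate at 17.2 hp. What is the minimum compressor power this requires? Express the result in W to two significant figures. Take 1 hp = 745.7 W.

1600 W

In absolute terms T_C = 264.82 K and T_H = 297.59 K, so ΔT = 32.78 K.
COP_Carnot = T_C/ΔT = 264.82/32.78 = 8.079.
Ẇ_min = Q̇/COP_Carnot = 17.20/8.079 = 2.129 hp = 1588 W.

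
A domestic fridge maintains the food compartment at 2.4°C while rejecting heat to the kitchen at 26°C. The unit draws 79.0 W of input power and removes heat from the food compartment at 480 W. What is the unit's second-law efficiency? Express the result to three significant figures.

COP_actual = Q̇_C/Ẇ = 480.0/79.00 = 6.076.
In absolute terms T_C = 275.55 K and T_H = 299.15 K, so ΔT = 23.60 K.
COP_Carnot = T_C/ΔT = 275.55/23.60 = 11.68.
η_II = COP_actual/COP_Carnot = 6.076/11.68 = 0.5204.

0.520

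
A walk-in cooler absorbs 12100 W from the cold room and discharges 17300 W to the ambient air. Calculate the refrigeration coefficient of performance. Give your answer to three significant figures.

2.33

The first law gives Q̇_H = Q̇_C + Ẇ, so the three rates are Q̇_C = 12100, Q̇_H = 17300, Ẇ = 5200 W.
COP_R = Q̇_C/Ẇ = 12100/5200 = 2.327.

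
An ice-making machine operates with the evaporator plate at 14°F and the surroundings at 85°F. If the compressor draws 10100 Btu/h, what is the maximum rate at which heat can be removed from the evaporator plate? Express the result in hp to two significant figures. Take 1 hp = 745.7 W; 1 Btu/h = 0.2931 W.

In absolute terms T_C = 263.15 K and T_H = 302.59 K, so ΔT = 39.44 K.
COP_Carnot = T_C/ΔT = 263.15/39.44 = 6.671.
Q̇_max = COP_Carnot × Ẇ = 6.671 × 10100 Btu/h = 67380 Btu/h = 26.48 hp.

26 hp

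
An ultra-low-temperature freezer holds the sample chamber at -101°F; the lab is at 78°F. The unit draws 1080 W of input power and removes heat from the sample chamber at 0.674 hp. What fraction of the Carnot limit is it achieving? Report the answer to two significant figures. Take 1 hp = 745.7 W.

0.23

Converting, Q̇_C = 0.6740 hp = 502.6 W, so COP_actual = Q̇_C/Ẇ = 502.6/1080 = 0.4654.
In absolute terms T_C = 199.26 K and T_H = 298.71 K, so ΔT = 99.44 K.
COP_Carnot = T_C/ΔT = 199.26/99.44 = 2.004.
η_II = COP_actual/COP_Carnot = 0.4654/2.004 = 0.2323.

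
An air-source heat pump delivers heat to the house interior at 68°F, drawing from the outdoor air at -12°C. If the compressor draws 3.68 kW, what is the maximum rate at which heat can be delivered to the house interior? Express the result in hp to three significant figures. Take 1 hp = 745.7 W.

45.2 hp

In absolute terms T_C = 261.15 K and T_H = 293.15 K, so ΔT = 32.00 K.
COP_Carnot = T_H/ΔT = 293.15/32.00 = 9.161.
Q̇_max = COP_Carnot × Ẇ = 9.161 × 3.680 kW = 33.71 kW = 45.21 hp.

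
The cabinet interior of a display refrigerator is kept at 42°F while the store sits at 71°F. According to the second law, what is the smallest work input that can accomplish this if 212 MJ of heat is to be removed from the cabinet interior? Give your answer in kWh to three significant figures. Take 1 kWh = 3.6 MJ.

In absolute terms T_C = 278.71 K and T_H = 294.82 K, so ΔT = 16.11 K.
The reversible limit is COP_R = T_C/ΔT = 17.30, so W_min = Q_C/COP = Q_C·ΔT/T_C.
W_min = 212.0 × 16.11/278.71 = 12.26 MJ = 3.404 kWh.

3.40 kWh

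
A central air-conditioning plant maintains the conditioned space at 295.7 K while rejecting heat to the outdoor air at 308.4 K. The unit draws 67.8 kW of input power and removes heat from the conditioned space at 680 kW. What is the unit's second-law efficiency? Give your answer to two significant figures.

COP_actual = Q̇_C/Ẇ = 680.0/67.80 = 10.03.
The reservoir spacing is ΔT = 308.4 − 295.7 = 12.70 K.
COP_Carnot = T_C/ΔT = 295.70/12.70 = 23.28.
η_II = COP_actual/COP_Carnot = 10.03/23.28 = 0.4308.

0.43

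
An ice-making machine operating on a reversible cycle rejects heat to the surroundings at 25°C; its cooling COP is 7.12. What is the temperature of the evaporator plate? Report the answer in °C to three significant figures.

For a Carnot refrigerator COP_R = T_C/(T_H − T_C), so T_C = COP·T_H/(1 + COP).
With T_H = 298.15 K, T_C = 7.12 × 298.15/8.120 = 261.43 K.
Converting, 261.43 K = -11.72°C.

-11.7 °C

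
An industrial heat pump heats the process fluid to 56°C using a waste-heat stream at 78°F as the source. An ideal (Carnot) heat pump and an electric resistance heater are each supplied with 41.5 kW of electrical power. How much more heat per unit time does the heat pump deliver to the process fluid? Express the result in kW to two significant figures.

In absolute terms T_C = 298.71 K and T_H = 329.15 K, so ΔT = 30.44 K.
COP_Carnot = T_H/ΔT = 329.15/30.44 = 10.81.
The heat pump delivers Q̇_H = COP × Ẇ = 448.7 kW; the resistance heater delivers Ẇ = 41.50 kW.
Extra = (COP − 1)·Ẇ = 407.2 kW.

410 kW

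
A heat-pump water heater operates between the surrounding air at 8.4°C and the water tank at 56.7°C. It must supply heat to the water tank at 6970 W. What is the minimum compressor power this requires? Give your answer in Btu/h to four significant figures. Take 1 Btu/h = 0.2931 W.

In absolute terms T_C = 281.55 K and T_H = 329.85 K, so ΔT = 48.30 K.
COP_Carnot = T_H/ΔT = 329.85/48.30 = 6.829.
Ẇ_min = Q̇/COP_Carnot = 6970/6.829 = 1021 W = 3482 Btu/h.

3482 Btu/h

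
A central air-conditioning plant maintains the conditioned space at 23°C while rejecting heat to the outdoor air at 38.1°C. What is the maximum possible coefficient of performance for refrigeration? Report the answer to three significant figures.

19.6

In absolute terms T_C = 296.15 K and T_H = 311.25 K, so ΔT = 15.10 K.
For a reversible cycle, COP_Carnot = T_C/ΔT = 296.15/15.10 = 19.61.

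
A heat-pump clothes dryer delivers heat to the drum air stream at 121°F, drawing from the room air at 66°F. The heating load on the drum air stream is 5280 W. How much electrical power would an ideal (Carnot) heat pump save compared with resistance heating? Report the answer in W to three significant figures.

In absolute terms T_C = 292.04 K and T_H = 322.59 K, so ΔT = 30.56 K.
COP_Carnot = T_H/ΔT = 322.59/30.56 = 10.56.
Resistance heating needs Ẇ_res = Q̇_H = 5280 W; the reversible heat pump needs only Ẇ_hp = Q̇_H/COP = 500.1 W.
Saving = 5280 − 500.1 = 4780 W.

4780 W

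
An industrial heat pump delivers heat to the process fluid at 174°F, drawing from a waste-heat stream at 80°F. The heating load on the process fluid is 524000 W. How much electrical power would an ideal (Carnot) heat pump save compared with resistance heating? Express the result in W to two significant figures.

450000 W

In absolute terms T_C = 299.82 K and T_H = 352.04 K, so ΔT = 52.22 K.
COP_Carnot = T_H/ΔT = 352.04/52.22 = 6.741.
Resistance heating needs Ẇ_res = Q̇_H = 524000 W; the reversible heat pump needs only Ẇ_hp = Q̇_H/COP = 77730 W.
Saving = 524000 − 77730 = 446300 W.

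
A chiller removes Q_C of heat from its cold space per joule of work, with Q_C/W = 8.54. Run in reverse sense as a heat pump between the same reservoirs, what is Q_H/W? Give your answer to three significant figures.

9.54

The first law on one cycle gives Q_H = Q_C + W, so Q_H/W = Q_C/W + 1.
COP_HP = COP_R + 1 = 8.54 + 1 = 9.54.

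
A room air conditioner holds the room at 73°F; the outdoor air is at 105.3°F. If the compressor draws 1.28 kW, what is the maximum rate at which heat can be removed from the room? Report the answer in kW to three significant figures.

21.1 kW

In absolute terms T_C = 295.93 K and T_H = 313.87 K, so ΔT = 17.94 K.
COP_Carnot = T_C/ΔT = 295.93/17.94 = 16.49.
Q̇_max = COP_Carnot × Ẇ = 16.49 × 1.280 kW = 21.11 kW.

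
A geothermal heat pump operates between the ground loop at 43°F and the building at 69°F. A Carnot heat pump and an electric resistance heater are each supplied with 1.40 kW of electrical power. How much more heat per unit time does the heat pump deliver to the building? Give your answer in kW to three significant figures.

In absolute terms T_C = 279.26 K and T_H = 293.71 K, so ΔT = 14.44 K.
COP_Carnot = T_H/ΔT = 293.71/14.44 = 20.33.
The heat pump delivers Q̇_H = COP × Ẇ = 28.47 kW; the resistance heater delivers Ẇ = 1.400 kW.
Extra = (COP − 1)·Ẇ = 27.07 kW.

27.1 kW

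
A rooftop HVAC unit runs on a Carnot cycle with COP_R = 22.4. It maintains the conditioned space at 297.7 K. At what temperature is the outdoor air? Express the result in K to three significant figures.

COP_R = T_C/(T_H − T_C) gives T_H − T_C = T_C/COP.
With T_C = 297.70 K, T_H = 297.70 × (1 + 1/22.4) = 310.99 K.

311 K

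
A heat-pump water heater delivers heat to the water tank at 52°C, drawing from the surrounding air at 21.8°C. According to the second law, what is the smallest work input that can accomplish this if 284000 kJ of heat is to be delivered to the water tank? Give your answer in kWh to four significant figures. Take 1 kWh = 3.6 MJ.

7.327 kWh

In absolute terms T_C = 294.95 K and T_H = 325.15 K, so ΔT = 30.20 K.
The reversible limit is COP_HP = T_H/ΔT = 10.77, so W_min = Q_H/COP = Q_H·ΔT/T_H.
W_min = 284000 × 30.20/325.15 = 26380 kJ = 7.327 kWh.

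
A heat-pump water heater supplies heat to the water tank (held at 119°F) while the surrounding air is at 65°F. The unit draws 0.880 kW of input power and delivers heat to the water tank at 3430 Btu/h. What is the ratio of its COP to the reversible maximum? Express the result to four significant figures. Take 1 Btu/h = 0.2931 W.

0.1066

Converting, Q̇_H = 3430 Btu/h = 1.005 kW, so COP_actual = Q̇_H/Ẇ = 1.005/0.8800 = 1.142.
In absolute terms T_C = 291.48 K and T_H = 321.48 K, so ΔT = 30.00 K.
COP_Carnot = T_H/ΔT = 321.48/30.00 = 10.72.
η_II = COP_actual/COP_Carnot = 1.142/10.72 = 0.1066.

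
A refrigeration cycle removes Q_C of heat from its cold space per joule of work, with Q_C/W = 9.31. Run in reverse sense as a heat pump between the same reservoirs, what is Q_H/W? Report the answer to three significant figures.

The first law on one cycle gives Q_H = Q_C + W, so Q_H/W = Q_C/W + 1.
COP_HP = COP_R + 1 = 9.31 + 1 = 10.31.

10.3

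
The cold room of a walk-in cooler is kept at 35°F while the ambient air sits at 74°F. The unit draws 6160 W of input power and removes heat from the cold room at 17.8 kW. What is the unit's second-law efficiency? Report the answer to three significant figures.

0.228

Converting, Q̇_C = 17.80 kW = 17800 W, so COP_actual = Q̇_C/Ẇ = 17800/6160 = 2.890.
In absolute terms T_C = 274.82 K and T_H = 296.48 K, so ΔT = 21.67 K.
COP_Carnot = T_C/ΔT = 274.82/21.67 = 12.68.
η_II = COP_actual/COP_Carnot = 2.890/12.68 = 0.2278.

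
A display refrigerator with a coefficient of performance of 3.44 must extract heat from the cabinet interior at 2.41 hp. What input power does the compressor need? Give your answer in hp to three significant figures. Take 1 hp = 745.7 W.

0.701 hp

Ẇ = Q̇_C/COP = 2.410/3.44 = 0.7006 hp.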